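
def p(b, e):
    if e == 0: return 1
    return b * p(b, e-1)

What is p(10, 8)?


p(10, 8)
= 10 * p(10, 7)
= 10 * 10 * p(10, 6)
= 10 * 10 * 10 * p(10, 5)
= 10 * 10 * 10 * 10 * p(10, 4)
= 10 * 10 * 10 * 10 * 10 * p(10, 3)
= 10 * 10 * 10 * 10 * 10 * 10 * p(10, 2)
= 10 * 10 * 10 * 10 * 10 * 10 * 10 * p(10, 1)
= 10 * 10 * 10 * 10 * 10 * 10 * 10 * 10 * p(10, 0)
= 10 * 10 * 10 * 10 * 10 * 10 * 10 * 10 * 1
= 100000000

100000000


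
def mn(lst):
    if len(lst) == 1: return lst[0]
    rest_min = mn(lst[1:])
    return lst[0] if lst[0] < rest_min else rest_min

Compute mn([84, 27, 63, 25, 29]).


mn([84, 27, 63, 25, 29]): compare 84 with mn([27, 63, 25, 29])
mn([27, 63, 25, 29]): compare 27 with mn([63, 25, 29])
mn([63, 25, 29]): compare 63 with mn([25, 29])
mn([25, 29]): compare 25 with mn([29])
mn([29]) = 29  (base case)
Compare 25 with 29 -> 25
Compare 63 with 25 -> 25
Compare 27 with 25 -> 25
Compare 84 with 25 -> 25

25


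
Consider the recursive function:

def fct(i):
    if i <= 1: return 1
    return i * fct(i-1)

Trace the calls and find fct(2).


fct(2)
= 2 * fct(1)
= 2 * 1
= 2

2


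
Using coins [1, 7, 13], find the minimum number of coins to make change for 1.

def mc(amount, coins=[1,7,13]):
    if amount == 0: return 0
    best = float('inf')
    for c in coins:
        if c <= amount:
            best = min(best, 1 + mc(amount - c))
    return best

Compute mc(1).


Building up with DP:
mc(0) = 0
mc(1) = min(1+mc(0)=1+0=1) = 1

1


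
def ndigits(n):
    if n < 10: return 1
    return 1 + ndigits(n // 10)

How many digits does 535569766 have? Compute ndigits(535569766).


ndigits(535569766) = 1 + ndigits(53556976)
ndigits(53556976) = 1 + ndigits(5355697)
ndigits(5355697) = 1 + ndigits(535569)
ndigits(535569) = 1 + ndigits(53556)
ndigits(53556) = 1 + ndigits(5355)
ndigits(5355) = 1 + ndigits(535)
ndigits(535) = 1 + ndigits(53)
ndigits(53) = 1 + ndigits(5)
ndigits(5) = 1  (base case: 5 < 10)
Unwinding: 1 + 1 + 1 + 1 + 1 + 1 + 1 + 1 + 1 = 9

9


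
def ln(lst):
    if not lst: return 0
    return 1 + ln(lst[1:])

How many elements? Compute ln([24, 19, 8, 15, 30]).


ln([24, 19, 8, 15, 30]) = 1 + ln([19, 8, 15, 30])
ln([19, 8, 15, 30]) = 1 + ln([8, 15, 30])
ln([8, 15, 30]) = 1 + ln([15, 30])
ln([15, 30]) = 1 + ln([30])
ln([30]) = 1 + ln([])
ln([]) = 0  (base case)
Unwinding: 1 + 1 + 1 + 1 + 1 + 0 = 5

5


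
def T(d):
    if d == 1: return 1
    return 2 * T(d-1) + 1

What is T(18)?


T(18) = 2 * T(17) + 1
T(17) = 2 * T(16) + 1
T(16) = 2 * T(15) + 1
T(15) = 2 * T(14) + 1
T(14) = 2 * T(13) + 1
T(13) = 2 * T(12) + 1
T(12) = 2 * T(11) + 1
T(11) = 2 * T(10) + 1
T(10) = 2 * T(9) + 1
T(9) = 2 * T(8) + 1
T(8) = 2 * T(7) + 1
T(7) = 2 * T(6) + 1
T(6) = 2 * T(5) + 1
T(5) = 2 * T(4) + 1
T(4) = 2 * T(3) + 1
T(3) = 2 * T(2) + 1
T(2) = 2 * T(1) + 1
T(1) = 1  (base case)
T(2) = 2 * 1 + 1 = 3
T(3) = 2 * 3 + 1 = 7
T(4) = 2 * 7 + 1 = 15
T(5) = 2 * 15 + 1 = 31
T(6) = 2 * 31 + 1 = 63
T(7) = 2 * 63 + 1 = 127
T(8) = 2 * 127 + 1 = 255
T(9) = 2 * 255 + 1 = 511
T(10) = 2 * 511 + 1 = 1023
T(11) = 2 * 1023 + 1 = 2047
T(12) = 2 * 2047 + 1 = 4095
T(13) = 2 * 4095 + 1 = 8191
T(14) = 2 * 8191 + 1 = 16383
T(15) = 2 * 16383 + 1 = 32767
T(16) = 2 * 32767 + 1 = 65535
T(17) = 2 * 65535 + 1 = 131071
T(18) = 2 * 131071 + 1 = 262143

262143


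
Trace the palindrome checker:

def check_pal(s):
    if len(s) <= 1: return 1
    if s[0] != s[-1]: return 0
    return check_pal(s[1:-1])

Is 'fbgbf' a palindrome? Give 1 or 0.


check_pal('fbgbf'): s[0]='f' == s[-1]='f' -> check check_pal('bgb')
check_pal('bgb'): s[0]='b' == s[-1]='b' -> check check_pal('g')
check_pal('g'): len <= 1 -> return 1  (base case)
Result: 1 (palindrome)

1


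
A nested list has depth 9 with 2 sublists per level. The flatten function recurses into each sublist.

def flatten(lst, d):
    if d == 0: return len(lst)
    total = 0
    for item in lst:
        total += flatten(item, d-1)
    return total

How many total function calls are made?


At depth 0 (root): 1 call
At depth 1: each of 1 parents calls flatten on 2 children = 2 calls
At depth 2: each of 2 parents calls flatten on 2 children = 4 calls
At depth 3: each of 4 parents calls flatten on 2 children = 8 calls
At depth 4: each of 8 parents calls flatten on 2 children = 16 calls
At depth 5: each of 16 parents calls flatten on 2 children = 32 calls
At depth 6: each of 32 parents calls flatten on 2 children = 64 calls
At depth 7: each of 64 parents calls flatten on 2 children = 128 calls
At depth 8: each of 128 parents calls flatten on 2 children = 256 calls
At depth 9: each of 256 parents calls flatten on 2 children = 512 calls
Total: 1 + 2 + 4 + 8 + 16 + 32 + 64 + 128 + 256 + 512 = 1023

1023


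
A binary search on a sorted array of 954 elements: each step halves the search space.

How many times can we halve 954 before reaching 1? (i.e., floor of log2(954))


954 / 2 = 477
477 / 2 = 238
238 / 2 = 119
119 / 2 = 59
59 / 2 = 29
29 / 2 = 14
14 / 2 = 7
7 / 2 = 3
3 / 2 = 1
Reached 1 after 9 halvings

9


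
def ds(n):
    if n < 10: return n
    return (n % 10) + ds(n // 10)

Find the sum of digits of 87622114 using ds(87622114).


ds(87622114) = 4 + ds(8762211)
ds(8762211) = 1 + ds(876221)
ds(876221) = 1 + ds(87622)
ds(87622) = 2 + ds(8762)
ds(8762) = 2 + ds(876)
ds(876) = 6 + ds(87)
ds(87) = 7 + ds(8)
ds(8) = 8  (base case)
Total: 4 + 1 + 1 + 2 + 2 + 6 + 7 + 8 = 31

31


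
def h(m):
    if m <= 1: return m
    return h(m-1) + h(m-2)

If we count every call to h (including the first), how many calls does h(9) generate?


Let C(n) = total calls for h(n)
C(0) = 1, C(1) = 1
C(2) = 1 + C(1) + C(0) = 1 + 1 + 1 = 3
C(3) = 1 + C(2) + C(1) = 1 + 3 + 1 = 5
C(4) = 1 + C(3) + C(2) = 1 + 5 + 3 = 9
C(5) = 1 + C(4) + C(3) = 1 + 9 + 5 = 15
C(6) = 1 + C(5) + C(4) = 1 + 15 + 9 = 25
C(7) = 1 + C(6) + C(5) = 1 + 25 + 15 = 41
C(8) = 1 + C(7) + C(6) = 1 + 41 + 25 = 67
C(9) = 1 + C(8) + C(7) = 1 + 67 + 41 = 109

109


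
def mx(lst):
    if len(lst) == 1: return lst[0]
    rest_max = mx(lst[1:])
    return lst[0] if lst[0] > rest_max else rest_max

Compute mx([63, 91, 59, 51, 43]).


mx([63, 91, 59, 51, 43]): compare 63 with mx([91, 59, 51, 43])
mx([91, 59, 51, 43]): compare 91 with mx([59, 51, 43])
mx([59, 51, 43]): compare 59 with mx([51, 43])
mx([51, 43]): compare 51 with mx([43])
mx([43]) = 43  (base case)
Compare 51 with 43 -> 51
Compare 59 with 51 -> 59
Compare 91 with 59 -> 91
Compare 63 with 91 -> 91

91


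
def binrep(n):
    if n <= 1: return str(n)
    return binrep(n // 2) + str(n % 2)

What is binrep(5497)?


binrep(5497) = binrep(2748) + '1'
binrep(2748) = binrep(1374) + '0'
binrep(1374) = binrep(687) + '0'
binrep(687) = binrep(343) + '1'
binrep(343) = binrep(171) + '1'
binrep(171) = binrep(85) + '1'
binrep(85) = binrep(42) + '1'
binrep(42) = binrep(21) + '0'
binrep(21) = binrep(10) + '1'
binrep(10) = binrep(5) + '0'
binrep(5) = binrep(2) + '1'
binrep(2) = binrep(1) + '0'
binrep(1) = '1'  (base case)
Concatenating: '1' + '0' + '1' + '0' + '1' + '0' + '1' + '1' + '1' + '1' + '0' + '0' + '1' = '1010101111001'

1010101111001


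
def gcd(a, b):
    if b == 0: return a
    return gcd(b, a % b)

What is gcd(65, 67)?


gcd(65, 67) = gcd(67, 65)
gcd(67, 65) = gcd(65, 2)
gcd(65, 2) = gcd(2, 1)
gcd(2, 1) = gcd(1, 0)
gcd(1, 0) = 1  (base case)

1


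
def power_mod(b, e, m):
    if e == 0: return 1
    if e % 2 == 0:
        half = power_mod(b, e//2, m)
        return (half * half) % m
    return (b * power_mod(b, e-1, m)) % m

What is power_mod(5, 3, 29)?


power_mod(5, 3, 29): e is odd, compute power_mod(5, 2, 29)
  power_mod(5, 2, 29): e is even, compute power_mod(5, 1, 29)
    power_mod(5, 1, 29): e is odd, compute power_mod(5, 0, 29)
      power_mod(5, 0, 29) = 1
    (5 * 1) % 29 = 5
  half=5, (5*5) % 29 = 25
(5 * 25) % 29 = 9

9


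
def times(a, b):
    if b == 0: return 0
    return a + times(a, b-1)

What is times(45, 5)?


times(45, 5) = 45 + times(45, 4)
times(45, 4) = 45 + times(45, 3)
times(45, 3) = 45 + times(45, 2)
times(45, 2) = 45 + times(45, 1)
times(45, 1) = 45 + times(45, 0)
times(45, 0) = 0  (base case)
Total: 45 + 45 + 45 + 45 + 45 + 0 = 225

225


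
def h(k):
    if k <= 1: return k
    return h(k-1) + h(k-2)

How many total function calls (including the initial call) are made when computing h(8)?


Let C(n) = total calls for h(n)
C(0) = 1, C(1) = 1
C(2) = 1 + C(1) + C(0) = 1 + 1 + 1 = 3
C(3) = 1 + C(2) + C(1) = 1 + 3 + 1 = 5
C(4) = 1 + C(3) + C(2) = 1 + 5 + 3 = 9
C(5) = 1 + C(4) + C(3) = 1 + 9 + 5 = 15
C(6) = 1 + C(5) + C(4) = 1 + 15 + 9 = 25
C(7) = 1 + C(6) + C(5) = 1 + 25 + 15 = 41
C(8) = 1 + C(7) + C(6) = 1 + 41 + 25 = 67

67


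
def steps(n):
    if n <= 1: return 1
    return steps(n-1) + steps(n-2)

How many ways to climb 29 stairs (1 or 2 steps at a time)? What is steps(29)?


Building up from base cases:
steps(0) = 1
steps(1) = 1
steps(2) = steps(1) + steps(0) = 1 + 1 = 2
steps(3) = steps(2) + steps(1) = 2 + 1 = 3
steps(4) = steps(3) + steps(2) = 3 + 2 = 5
steps(5) = steps(4) + steps(3) = 5 + 3 = 8
steps(6) = steps(5) + steps(4) = 8 + 5 = 13
steps(7) = steps(6) + steps(5) = 13 + 8 = 21
steps(8) = steps(7) + steps(6) = 21 + 13 = 34
steps(9) = steps(8) + steps(7) = 34 + 21 = 55
steps(10) = steps(9) + steps(8) = 55 + 34 = 89
steps(11) = steps(10) + steps(9) = 89 + 55 = 144
steps(12) = steps(11) + steps(10) = 144 + 89 = 233
steps(13) = steps(12) + steps(11) = 233 + 144 = 377
steps(14) = steps(13) + steps(12) = 377 + 233 = 610
steps(15) = steps(14) + steps(13) = 610 + 377 = 987
steps(16) = steps(15) + steps(14) = 987 + 610 = 1597
steps(17) = steps(16) + steps(15) = 1597 + 987 = 2584
steps(18) = steps(17) + steps(16) = 2584 + 1597 = 4181
steps(19) = steps(18) + steps(17) = 4181 + 2584 = 6765
steps(20) = steps(19) + steps(18) = 6765 + 4181 = 10946
steps(21) = steps(20) + steps(19) = 10946 + 6765 = 17711
steps(22) = steps(21) + steps(20) = 17711 + 10946 = 28657
steps(23) = steps(22) + steps(21) = 28657 + 17711 = 46368
steps(24) = steps(23) + steps(22) = 46368 + 28657 = 75025
steps(25) = steps(24) + steps(23) = 75025 + 46368 = 121393
steps(26) = steps(25) + steps(24) = 121393 + 75025 = 196418
steps(27) = steps(26) + steps(25) = 196418 + 121393 = 317811
steps(28) = steps(27) + steps(26) = 317811 + 196418 = 514229
steps(29) = steps(28) + steps(27) = 514229 + 317811 = 832040

832040


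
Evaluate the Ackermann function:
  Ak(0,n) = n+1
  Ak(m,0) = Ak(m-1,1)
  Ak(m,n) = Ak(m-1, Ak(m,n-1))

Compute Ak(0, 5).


Ak(0, 5) = 6
Result: Ak(0, 5) = 6

6


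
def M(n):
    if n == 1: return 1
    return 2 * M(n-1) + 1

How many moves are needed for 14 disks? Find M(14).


M(14) = 2 * M(13) + 1
M(13) = 2 * M(12) + 1
M(12) = 2 * M(11) + 1
M(11) = 2 * M(10) + 1
M(10) = 2 * M(9) + 1
M(9) = 2 * M(8) + 1
M(8) = 2 * M(7) + 1
M(7) = 2 * M(6) + 1
M(6) = 2 * M(5) + 1
M(5) = 2 * M(4) + 1
M(4) = 2 * M(3) + 1
M(3) = 2 * M(2) + 1
M(2) = 2 * M(1) + 1
M(1) = 1  (base case)
M(2) = 2 * 1 + 1 = 3
M(3) = 2 * 3 + 1 = 7
M(4) = 2 * 7 + 1 = 15
M(5) = 2 * 15 + 1 = 31
M(6) = 2 * 31 + 1 = 63
M(7) = 2 * 63 + 1 = 127
M(8) = 2 * 127 + 1 = 255
M(9) = 2 * 255 + 1 = 511
M(10) = 2 * 511 + 1 = 1023
M(11) = 2 * 1023 + 1 = 2047
M(12) = 2 * 2047 + 1 = 4095
M(13) = 2 * 4095 + 1 = 8191
M(14) = 2 * 8191 + 1 = 16383

16383


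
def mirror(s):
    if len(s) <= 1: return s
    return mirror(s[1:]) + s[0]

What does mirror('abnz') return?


mirror('abnz') = mirror('bnz') + 'a'
mirror('bnz') = mirror('nz') + 'b'
mirror('nz') = mirror('z') + 'n'
mirror('z') = 'z'  (base case)
Concatenating: 'z' + 'n' + 'b' + 'a' = 'znba'

znba


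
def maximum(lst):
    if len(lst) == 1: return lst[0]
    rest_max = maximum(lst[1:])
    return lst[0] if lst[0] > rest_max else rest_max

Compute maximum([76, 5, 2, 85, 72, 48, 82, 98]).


maximum([76, 5, 2, 85, 72, 48, 82, 98]): compare 76 with maximum([5, 2, 85, 72, 48, 82, 98])
maximum([5, 2, 85, 72, 48, 82, 98]): compare 5 with maximum([2, 85, 72, 48, 82, 98])
maximum([2, 85, 72, 48, 82, 98]): compare 2 with maximum([85, 72, 48, 82, 98])
maximum([85, 72, 48, 82, 98]): compare 85 with maximum([72, 48, 82, 98])
maximum([72, 48, 82, 98]): compare 72 with maximum([48, 82, 98])
maximum([48, 82, 98]): compare 48 with maximum([82, 98])
maximum([82, 98]): compare 82 with maximum([98])
maximum([98]) = 98  (base case)
Compare 82 with 98 -> 98
Compare 48 with 98 -> 98
Compare 72 with 98 -> 98
Compare 85 with 98 -> 98
Compare 2 with 98 -> 98
Compare 5 with 98 -> 98
Compare 76 with 98 -> 98

98


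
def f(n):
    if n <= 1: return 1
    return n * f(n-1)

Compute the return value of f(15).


f(15)
= 15 * f(14)
= 15 * 14 * f(13)
= 15 * 14 * 13 * f(12)
= 15 * 14 * 13 * 12 * f(11)
= 15 * 14 * 13 * 12 * 11 * f(10)
= 15 * 14 * 13 * 12 * 11 * 10 * f(9)
= 15 * 14 * 13 * 12 * 11 * 10 * 9 * f(8)
= 15 * 14 * 13 * 12 * 11 * 10 * 9 * 8 * f(7)
= 15 * 14 * 13 * 12 * 11 * 10 * 9 * 8 * 7 * f(6)
= 15 * 14 * 13 * 12 * 11 * 10 * 9 * 8 * 7 * 6 * f(5)
= 15 * 14 * 13 * 12 * 11 * 10 * 9 * 8 * 7 * 6 * 5 * f(4)
= 15 * 14 * 13 * 12 * 11 * 10 * 9 * 8 * 7 * 6 * 5 * 4 * f(3)
= 15 * 14 * 13 * 12 * 11 * 10 * 9 * 8 * 7 * 6 * 5 * 4 * 3 * f(2)
= 15 * 14 * 13 * 12 * 11 * 10 * 9 * 8 * 7 * 6 * 5 * 4 * 3 * 2 * f(1)
= 15 * 14 * 13 * 12 * 11 * 10 * 9 * 8 * 7 * 6 * 5 * 4 * 3 * 2 * 1
= 1307674368000

1307674368000


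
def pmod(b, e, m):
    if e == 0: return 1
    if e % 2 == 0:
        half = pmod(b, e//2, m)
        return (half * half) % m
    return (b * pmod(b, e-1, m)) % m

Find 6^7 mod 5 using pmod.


pmod(6, 7, 5): e is odd, compute pmod(6, 6, 5)
  pmod(6, 6, 5): e is even, compute pmod(6, 3, 5)
    pmod(6, 3, 5): e is odd, compute pmod(6, 2, 5)
      pmod(6, 2, 5): e is even, compute pmod(6, 1, 5)
        pmod(6, 1, 5): e is odd, compute pmod(6, 0, 5)
          pmod(6, 0, 5) = 1
        (6 * 1) % 5 = 1
      half=1, (1*1) % 5 = 1
    (6 * 1) % 5 = 1
  half=1, (1*1) % 5 = 1
(6 * 1) % 5 = 1

1


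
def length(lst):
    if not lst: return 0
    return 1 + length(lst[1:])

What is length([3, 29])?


length([3, 29]) = 1 + length([29])
length([29]) = 1 + length([])
length([]) = 0  (base case)
Unwinding: 1 + 1 + 0 = 2

2


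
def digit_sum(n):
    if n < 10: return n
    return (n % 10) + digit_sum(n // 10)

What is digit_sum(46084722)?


digit_sum(46084722) = 2 + digit_sum(4608472)
digit_sum(4608472) = 2 + digit_sum(460847)
digit_sum(460847) = 7 + digit_sum(46084)
digit_sum(46084) = 4 + digit_sum(4608)
digit_sum(4608) = 8 + digit_sum(460)
digit_sum(460) = 0 + digit_sum(46)
digit_sum(46) = 6 + digit_sum(4)
digit_sum(4) = 4  (base case)
Total: 2 + 2 + 7 + 4 + 8 + 0 + 6 + 4 = 33

33


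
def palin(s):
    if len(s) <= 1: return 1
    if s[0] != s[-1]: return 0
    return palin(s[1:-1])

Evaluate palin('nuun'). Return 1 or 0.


palin('nuun'): s[0]='n' == s[-1]='n' -> check palin('uu')
palin('uu'): s[0]='u' == s[-1]='u' -> check palin('')
palin(''): len <= 1 -> return 1  (base case)
Result: 1 (palindrome)

1


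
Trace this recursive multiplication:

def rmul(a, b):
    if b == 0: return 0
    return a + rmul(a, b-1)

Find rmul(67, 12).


rmul(67, 12) = 67 + rmul(67, 11)
rmul(67, 11) = 67 + rmul(67, 10)
rmul(67, 10) = 67 + rmul(67, 9)
rmul(67, 9) = 67 + rmul(67, 8)
rmul(67, 8) = 67 + rmul(67, 7)
rmul(67, 7) = 67 + rmul(67, 6)
rmul(67, 6) = 67 + rmul(67, 5)
rmul(67, 5) = 67 + rmul(67, 4)
rmul(67, 4) = 67 + rmul(67, 3)
rmul(67, 3) = 67 + rmul(67, 2)
rmul(67, 2) = 67 + rmul(67, 1)
rmul(67, 1) = 67 + rmul(67, 0)
rmul(67, 0) = 0  (base case)
Total: 67 + 67 + 67 + 67 + 67 + 67 + 67 + 67 + 67 + 67 + 67 + 67 + 0 = 804

804


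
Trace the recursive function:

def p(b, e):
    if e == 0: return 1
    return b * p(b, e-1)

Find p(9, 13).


p(9, 13)
= 9 * p(9, 12)
= 9 * 9 * p(9, 11)
= 9 * 9 * 9 * p(9, 10)
= 9 * 9 * 9 * 9 * p(9, 9)
= 9 * 9 * 9 * 9 * 9 * p(9, 8)
= 9 * 9 * 9 * 9 * 9 * 9 * p(9, 7)
= 9 * 9 * 9 * 9 * 9 * 9 * 9 * p(9, 6)
= 9 * 9 * 9 * 9 * 9 * 9 * 9 * 9 * p(9, 5)
= 9 * 9 * 9 * 9 * 9 * 9 * 9 * 9 * 9 * p(9, 4)
= 9 * 9 * 9 * 9 * 9 * 9 * 9 * 9 * 9 * 9 * p(9, 3)
= 9 * 9 * 9 * 9 * 9 * 9 * 9 * 9 * 9 * 9 * 9 * p(9, 2)
= 9 * 9 * 9 * 9 * 9 * 9 * 9 * 9 * 9 * 9 * 9 * 9 * p(9, 1)
= 9 * 9 * 9 * 9 * 9 * 9 * 9 * 9 * 9 * 9 * 9 * 9 * 9 * p(9, 0)
= 9 * 9 * 9 * 9 * 9 * 9 * 9 * 9 * 9 * 9 * 9 * 9 * 9 * 1
= 2541865828329

2541865828329


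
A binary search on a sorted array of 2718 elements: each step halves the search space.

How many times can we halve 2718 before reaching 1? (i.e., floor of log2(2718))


2718 / 2 = 1359
1359 / 2 = 679
679 / 2 = 339
339 / 2 = 169
169 / 2 = 84
84 / 2 = 42
42 / 2 = 21
21 / 2 = 10
10 / 2 = 5
5 / 2 = 2
2 / 2 = 1
Reached 1 after 11 halvings

11


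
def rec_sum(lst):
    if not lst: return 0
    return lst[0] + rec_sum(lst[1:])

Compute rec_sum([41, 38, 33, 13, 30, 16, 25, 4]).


rec_sum([41, 38, 33, 13, 30, 16, 25, 4]) = 41 + rec_sum([38, 33, 13, 30, 16, 25, 4])
rec_sum([38, 33, 13, 30, 16, 25, 4]) = 38 + rec_sum([33, 13, 30, 16, 25, 4])
rec_sum([33, 13, 30, 16, 25, 4]) = 33 + rec_sum([13, 30, 16, 25, 4])
rec_sum([13, 30, 16, 25, 4]) = 13 + rec_sum([30, 16, 25, 4])
rec_sum([30, 16, 25, 4]) = 30 + rec_sum([16, 25, 4])
rec_sum([16, 25, 4]) = 16 + rec_sum([25, 4])
rec_sum([25, 4]) = 25 + rec_sum([4])
rec_sum([4]) = 4 + rec_sum([])
rec_sum([]) = 0  (base case)
Total: 41 + 38 + 33 + 13 + 30 + 16 + 25 + 4 + 0 = 200

200


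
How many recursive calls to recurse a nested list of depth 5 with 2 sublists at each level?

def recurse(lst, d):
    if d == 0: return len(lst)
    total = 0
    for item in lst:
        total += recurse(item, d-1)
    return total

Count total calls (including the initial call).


At depth 0 (root): 1 call
At depth 1: each of 1 parents calls recurse on 2 children = 2 calls
At depth 2: each of 2 parents calls recurse on 2 children = 4 calls
At depth 3: each of 4 parents calls recurse on 2 children = 8 calls
At depth 4: each of 8 parents calls recurse on 2 children = 16 calls
At depth 5: each of 16 parents calls recurse on 2 children = 32 calls
Total: 1 + 2 + 4 + 8 + 16 + 32 = 63

63


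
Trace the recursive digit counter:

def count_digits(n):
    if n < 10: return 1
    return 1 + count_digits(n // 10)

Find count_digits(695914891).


count_digits(695914891) = 1 + count_digits(69591489)
count_digits(69591489) = 1 + count_digits(6959148)
count_digits(6959148) = 1 + count_digits(695914)
count_digits(695914) = 1 + count_digits(69591)
count_digits(69591) = 1 + count_digits(6959)
count_digits(6959) = 1 + count_digits(695)
count_digits(695) = 1 + count_digits(69)
count_digits(69) = 1 + count_digits(6)
count_digits(6) = 1  (base case: 6 < 10)
Unwinding: 1 + 1 + 1 + 1 + 1 + 1 + 1 + 1 + 1 = 9

9


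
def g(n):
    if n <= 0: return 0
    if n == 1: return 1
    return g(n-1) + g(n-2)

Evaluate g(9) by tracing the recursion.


Computing g(9) bottom-up:
g(0) = 0
g(1) = 1
g(2) = g(1) + g(0) = 1 + 0 = 1
g(3) = g(2) + g(1) = 1 + 1 = 2
g(4) = g(3) + g(2) = 2 + 1 = 3
g(5) = g(4) + g(3) = 3 + 2 = 5
g(6) = g(5) + g(4) = 5 + 3 = 8
g(7) = g(6) + g(5) = 8 + 5 = 13
g(8) = g(7) + g(6) = 13 + 8 = 21
g(9) = g(8) + g(7) = 21 + 13 = 34

34


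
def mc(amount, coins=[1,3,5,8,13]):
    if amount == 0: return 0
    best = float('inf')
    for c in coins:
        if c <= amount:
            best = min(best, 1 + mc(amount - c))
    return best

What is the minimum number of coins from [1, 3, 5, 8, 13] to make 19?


Building up with DP:
mc(0) = 0
mc(1) = min(1+mc(0)=1+0=1) = 1
mc(2) = min(1+mc(1)=1+1=2) = 2
mc(3) = min(1+mc(2)=1+2=3, 1+mc(0)=1+0=1) = 1
mc(4) = min(1+mc(3)=1+1=2, 1+mc(1)=1+1=2) = 2
mc(5) = min(1+mc(4)=1+2=3, 1+mc(2)=1+2=3, 1+mc(0)=1+0=1) = 1
mc(6) = min(1+mc(5)=1+1=2, 1+mc(3)=1+1=2, 1+mc(1)=1+1=2) = 2
mc(7) = min(1+mc(6)=1+2=3, 1+mc(4)=1+2=3, 1+mc(2)=1+2=3) = 3
mc(8) = min(1+mc(7)=1+3=4, 1+mc(5)=1+1=2, 1+mc(3)=1+1=2, 1+mc(0)=1+0=1) = 1
mc(9) = min(1+mc(8)=1+1=2, 1+mc(6)=1+2=3, 1+mc(4)=1+2=3, 1+mc(1)=1+1=2) = 2
mc(10) = min(1+mc(9)=1+2=3, 1+mc(7)=1+3=4, 1+mc(5)=1+1=2, 1+mc(2)=1+2=3) = 2
mc(11) = min(1+mc(10)=1+2=3, 1+mc(8)=1+1=2, 1+mc(6)=1+2=3, 1+mc(3)=1+1=2) = 2
mc(12) = min(1+mc(11)=1+2=3, 1+mc(9)=1+2=3, 1+mc(7)=1+3=4, 1+mc(4)=1+2=3) = 3
mc(13) = min(1+mc(12)=1+3=4, 1+mc(10)=1+2=3, 1+mc(8)=1+1=2, 1+mc(5)=1+1=2, 1+mc(0)=1+0=1) = 1
mc(14) = min(1+mc(13)=1+1=2, 1+mc(11)=1+2=3, 1+mc(9)=1+2=3, 1+mc(6)=1+2=3, 1+mc(1)=1+1=2) = 2
mc(15) = min(1+mc(14)=1+2=3, 1+mc(12)=1+3=4, 1+mc(10)=1+2=3, 1+mc(7)=1+3=4, 1+mc(2)=1+2=3) = 3
mc(16) = min(1+mc(15)=1+3=4, 1+mc(13)=1+1=2, 1+mc(11)=1+2=3, 1+mc(8)=1+1=2, 1+mc(3)=1+1=2) = 2
mc(17) = min(1+mc(16)=1+2=3, 1+mc(14)=1+2=3, 1+mc(12)=1+3=4, 1+mc(9)=1+2=3, 1+mc(4)=1+2=3) = 3
mc(18) = min(1+mc(17)=1+3=4, 1+mc(15)=1+3=4, 1+mc(13)=1+1=2, 1+mc(10)=1+2=3, 1+mc(5)=1+1=2) = 2
mc(19) = min(1+mc(18)=1+2=3, 1+mc(16)=1+2=3, 1+mc(14)=1+2=3, 1+mc(11)=1+2=3, 1+mc(6)=1+2=3) = 3

3


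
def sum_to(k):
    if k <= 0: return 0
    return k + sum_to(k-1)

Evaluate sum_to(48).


sum_to(48)
= 48 + 47 + 46 + 45 + 44 + 43 + 42 + 41 + 40 + 39 + 38 + 37 + 36 + 35 + 34 + 33 + 32 + 31 + 30 + 29 + 28 + 27 + 26 + 25 + 24 + 23 + 22 + 21 + 20 + 19 + 18 + 17 + 16 + 15 + 14 + 13 + 12 + 11 + 10 + 9 + 8 + 7 + 6 + 5 + 4 + 3 + 2 + 1 + sum_to(0)
= 48 + 47 + 46 + 45 + 44 + 43 + 42 + 41 + 40 + 39 + 38 + 37 + 36 + 35 + 34 + 33 + 32 + 31 + 30 + 29 + 28 + 27 + 26 + 25 + 24 + 23 + 22 + 21 + 20 + 19 + 18 + 17 + 16 + 15 + 14 + 13 + 12 + 11 + 10 + 9 + 8 + 7 + 6 + 5 + 4 + 3 + 2 + 1 + 0
= 1176

1176


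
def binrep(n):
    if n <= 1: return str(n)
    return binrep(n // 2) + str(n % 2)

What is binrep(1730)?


binrep(1730) = binrep(865) + '0'
binrep(865) = binrep(432) + '1'
binrep(432) = binrep(216) + '0'
binrep(216) = binrep(108) + '0'
binrep(108) = binrep(54) + '0'
binrep(54) = binrep(27) + '0'
binrep(27) = binrep(13) + '1'
binrep(13) = binrep(6) + '1'
binrep(6) = binrep(3) + '0'
binrep(3) = binrep(1) + '1'
binrep(1) = '1'  (base case)
Concatenating: '1' + '1' + '0' + '1' + '1' + '0' + '0' + '0' + '0' + '1' + '0' = '11011000010'

11011000010


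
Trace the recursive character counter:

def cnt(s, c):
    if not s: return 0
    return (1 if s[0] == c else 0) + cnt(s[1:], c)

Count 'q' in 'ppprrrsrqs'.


s[0]='p' != 'q' -> 0
s[0]='p' != 'q' -> 0
s[0]='p' != 'q' -> 0
s[0]='r' != 'q' -> 0
s[0]='r' != 'q' -> 0
s[0]='r' != 'q' -> 0
s[0]='s' != 'q' -> 0
s[0]='r' != 'q' -> 0
s[0]='q' == 'q' -> 1
s[0]='s' != 'q' -> 0
Sum: 0 + 0 + 0 + 0 + 0 + 0 + 0 + 0 + 1 + 0 = 1

1


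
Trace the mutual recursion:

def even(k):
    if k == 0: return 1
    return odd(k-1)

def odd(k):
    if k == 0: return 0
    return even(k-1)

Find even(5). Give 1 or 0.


even(5) = odd(4)
odd(4) = even(3)
even(3) = odd(2)
odd(2) = even(1)
even(1) = odd(0)
odd(0) = 0  (base case)
Result: 0

0


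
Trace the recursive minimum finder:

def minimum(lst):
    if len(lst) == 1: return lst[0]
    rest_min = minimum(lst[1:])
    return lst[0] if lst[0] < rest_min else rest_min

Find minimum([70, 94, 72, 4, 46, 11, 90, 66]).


minimum([70, 94, 72, 4, 46, 11, 90, 66]): compare 70 with minimum([94, 72, 4, 46, 11, 90, 66])
minimum([94, 72, 4, 46, 11, 90, 66]): compare 94 with minimum([72, 4, 46, 11, 90, 66])
minimum([72, 4, 46, 11, 90, 66]): compare 72 with minimum([4, 46, 11, 90, 66])
minimum([4, 46, 11, 90, 66]): compare 4 with minimum([46, 11, 90, 66])
minimum([46, 11, 90, 66]): compare 46 with minimum([11, 90, 66])
minimum([11, 90, 66]): compare 11 with minimum([90, 66])
minimum([90, 66]): compare 90 with minimum([66])
minimum([66]) = 66  (base case)
Compare 90 with 66 -> 66
Compare 11 with 66 -> 11
Compare 46 with 11 -> 11
Compare 4 with 11 -> 4
Compare 72 with 4 -> 4
Compare 94 with 4 -> 4
Compare 70 with 4 -> 4

4


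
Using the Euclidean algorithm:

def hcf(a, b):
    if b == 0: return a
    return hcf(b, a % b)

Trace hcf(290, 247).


hcf(290, 247) = hcf(247, 43)
hcf(247, 43) = hcf(43, 32)
hcf(43, 32) = hcf(32, 11)
hcf(32, 11) = hcf(11, 10)
hcf(11, 10) = hcf(10, 1)
hcf(10, 1) = hcf(1, 0)
hcf(1, 0) = 1  (base case)

1


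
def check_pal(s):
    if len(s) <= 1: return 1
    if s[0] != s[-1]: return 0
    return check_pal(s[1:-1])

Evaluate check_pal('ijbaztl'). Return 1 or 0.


check_pal('ijbaztl'): s[0]='i' != s[-1]='l' -> return 0
Result: 0 (not a palindrome)

0


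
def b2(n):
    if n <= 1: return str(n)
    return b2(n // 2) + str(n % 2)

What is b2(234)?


b2(234) = b2(117) + '0'
b2(117) = b2(58) + '1'
b2(58) = b2(29) + '0'
b2(29) = b2(14) + '1'
b2(14) = b2(7) + '0'
b2(7) = b2(3) + '1'
b2(3) = b2(1) + '1'
b2(1) = '1'  (base case)
Concatenating: '1' + '1' + '1' + '0' + '1' + '0' + '1' + '0' = '11101010'

11101010


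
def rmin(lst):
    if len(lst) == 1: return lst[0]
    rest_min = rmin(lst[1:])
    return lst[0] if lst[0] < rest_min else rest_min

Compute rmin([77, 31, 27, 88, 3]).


rmin([77, 31, 27, 88, 3]): compare 77 with rmin([31, 27, 88, 3])
rmin([31, 27, 88, 3]): compare 31 with rmin([27, 88, 3])
rmin([27, 88, 3]): compare 27 with rmin([88, 3])
rmin([88, 3]): compare 88 with rmin([3])
rmin([3]) = 3  (base case)
Compare 88 with 3 -> 3
Compare 27 with 3 -> 3
Compare 31 with 3 -> 3
Compare 77 with 3 -> 3

3


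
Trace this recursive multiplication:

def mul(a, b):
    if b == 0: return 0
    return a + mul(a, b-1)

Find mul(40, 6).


mul(40, 6) = 40 + mul(40, 5)
mul(40, 5) = 40 + mul(40, 4)
mul(40, 4) = 40 + mul(40, 3)
mul(40, 3) = 40 + mul(40, 2)
mul(40, 2) = 40 + mul(40, 1)
mul(40, 1) = 40 + mul(40, 0)
mul(40, 0) = 0  (base case)
Total: 40 + 40 + 40 + 40 + 40 + 40 + 0 = 240

240


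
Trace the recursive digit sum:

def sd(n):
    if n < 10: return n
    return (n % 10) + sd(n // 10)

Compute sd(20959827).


sd(20959827) = 7 + sd(2095982)
sd(2095982) = 2 + sd(209598)
sd(209598) = 8 + sd(20959)
sd(20959) = 9 + sd(2095)
sd(2095) = 5 + sd(209)
sd(209) = 9 + sd(20)
sd(20) = 0 + sd(2)
sd(2) = 2  (base case)
Total: 7 + 2 + 8 + 9 + 5 + 9 + 0 + 2 = 42

42


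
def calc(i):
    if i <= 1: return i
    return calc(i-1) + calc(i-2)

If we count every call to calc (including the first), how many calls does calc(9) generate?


Let C(n) = total calls for calc(n)
C(0) = 1, C(1) = 1
C(2) = 1 + C(1) + C(0) = 1 + 1 + 1 = 3
C(3) = 1 + C(2) + C(1) = 1 + 3 + 1 = 5
C(4) = 1 + C(3) + C(2) = 1 + 5 + 3 = 9
C(5) = 1 + C(4) + C(3) = 1 + 9 + 5 = 15
C(6) = 1 + C(5) + C(4) = 1 + 15 + 9 = 25
C(7) = 1 + C(6) + C(5) = 1 + 25 + 15 = 41
C(8) = 1 + C(7) + C(6) = 1 + 41 + 25 = 67
C(9) = 1 + C(8) + C(7) = 1 + 67 + 41 = 109

109


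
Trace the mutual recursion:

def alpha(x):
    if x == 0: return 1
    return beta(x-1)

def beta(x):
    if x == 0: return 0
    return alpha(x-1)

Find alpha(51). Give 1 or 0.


alpha(51) = beta(50)
beta(50) = alpha(49)
alpha(49) = beta(48)
beta(48) = alpha(47)
alpha(47) = beta(46)
beta(46) = alpha(45)
alpha(45) = beta(44)
beta(44) = alpha(43)
alpha(43) = beta(42)
beta(42) = alpha(41)
alpha(41) = beta(40)
beta(40) = alpha(39)
alpha(39) = beta(38)
beta(38) = alpha(37)
alpha(37) = beta(36)
beta(36) = alpha(35)
alpha(35) = beta(34)
beta(34) = alpha(33)
alpha(33) = beta(32)
beta(32) = alpha(31)
alpha(31) = beta(30)
beta(30) = alpha(29)
alpha(29) = beta(28)
beta(28) = alpha(27)
alpha(27) = beta(26)
beta(26) = alpha(25)
alpha(25) = beta(24)
beta(24) = alpha(23)
alpha(23) = beta(22)
beta(22) = alpha(21)
alpha(21) = beta(20)
beta(20) = alpha(19)
alpha(19) = beta(18)
beta(18) = alpha(17)
alpha(17) = beta(16)
beta(16) = alpha(15)
alpha(15) = beta(14)
beta(14) = alpha(13)
alpha(13) = beta(12)
beta(12) = alpha(11)
alpha(11) = beta(10)
beta(10) = alpha(9)
alpha(9) = beta(8)
beta(8) = alpha(7)
alpha(7) = beta(6)
beta(6) = alpha(5)
alpha(5) = beta(4)
beta(4) = alpha(3)
alpha(3) = beta(2)
beta(2) = alpha(1)
alpha(1) = beta(0)
beta(0) = 0  (base case)
Result: 0

0


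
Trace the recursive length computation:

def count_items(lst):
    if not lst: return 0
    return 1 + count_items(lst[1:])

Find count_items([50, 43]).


count_items([50, 43]) = 1 + count_items([43])
count_items([43]) = 1 + count_items([])
count_items([]) = 0  (base case)
Unwinding: 1 + 1 + 0 = 2

2


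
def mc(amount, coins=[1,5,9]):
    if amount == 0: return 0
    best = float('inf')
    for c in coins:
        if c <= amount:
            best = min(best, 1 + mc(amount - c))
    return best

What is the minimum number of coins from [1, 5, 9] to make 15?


Building up with DP:
mc(0) = 0
mc(1) = min(1+mc(0)=1+0=1) = 1
mc(2) = min(1+mc(1)=1+1=2) = 2
mc(3) = min(1+mc(2)=1+2=3) = 3
mc(4) = min(1+mc(3)=1+3=4) = 4
mc(5) = min(1+mc(4)=1+4=5, 1+mc(0)=1+0=1) = 1
mc(6) = min(1+mc(5)=1+1=2, 1+mc(1)=1+1=2) = 2
mc(7) = min(1+mc(6)=1+2=3, 1+mc(2)=1+2=3) = 3
mc(8) = min(1+mc(7)=1+3=4, 1+mc(3)=1+3=4) = 4
mc(9) = min(1+mc(8)=1+4=5, 1+mc(4)=1+4=5, 1+mc(0)=1+0=1) = 1
mc(10) = min(1+mc(9)=1+1=2, 1+mc(5)=1+1=2, 1+mc(1)=1+1=2) = 2
mc(11) = min(1+mc(10)=1+2=3, 1+mc(6)=1+2=3, 1+mc(2)=1+2=3) = 3
mc(12) = min(1+mc(11)=1+3=4, 1+mc(7)=1+3=4, 1+mc(3)=1+3=4) = 4
mc(13) = min(1+mc(12)=1+4=5, 1+mc(8)=1+4=5, 1+mc(4)=1+4=5) = 5
mc(14) = min(1+mc(13)=1+5=6, 1+mc(9)=1+1=2, 1+mc(5)=1+1=2) = 2
mc(15) = min(1+mc(14)=1+2=3, 1+mc(10)=1+2=3, 1+mc(6)=1+2=3) = 3

3


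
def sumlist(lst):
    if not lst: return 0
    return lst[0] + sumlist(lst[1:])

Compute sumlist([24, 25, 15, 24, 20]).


sumlist([24, 25, 15, 24, 20]) = 24 + sumlist([25, 15, 24, 20])
sumlist([25, 15, 24, 20]) = 25 + sumlist([15, 24, 20])
sumlist([15, 24, 20]) = 15 + sumlist([24, 20])
sumlist([24, 20]) = 24 + sumlist([20])
sumlist([20]) = 20 + sumlist([])
sumlist([]) = 0  (base case)
Total: 24 + 25 + 15 + 24 + 20 + 0 = 108

108


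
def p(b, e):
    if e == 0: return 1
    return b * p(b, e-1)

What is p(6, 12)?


p(6, 12)
= 6 * p(6, 11)
= 6 * 6 * p(6, 10)
= 6 * 6 * 6 * p(6, 9)
= 6 * 6 * 6 * 6 * p(6, 8)
= 6 * 6 * 6 * 6 * 6 * p(6, 7)
= 6 * 6 * 6 * 6 * 6 * 6 * p(6, 6)
= 6 * 6 * 6 * 6 * 6 * 6 * 6 * p(6, 5)
= 6 * 6 * 6 * 6 * 6 * 6 * 6 * 6 * p(6, 4)
= 6 * 6 * 6 * 6 * 6 * 6 * 6 * 6 * 6 * p(6, 3)
= 6 * 6 * 6 * 6 * 6 * 6 * 6 * 6 * 6 * 6 * p(6, 2)
= 6 * 6 * 6 * 6 * 6 * 6 * 6 * 6 * 6 * 6 * 6 * p(6, 1)
= 6 * 6 * 6 * 6 * 6 * 6 * 6 * 6 * 6 * 6 * 6 * 6 * p(6, 0)
= 6 * 6 * 6 * 6 * 6 * 6 * 6 * 6 * 6 * 6 * 6 * 6 * 1
= 2176782336

2176782336


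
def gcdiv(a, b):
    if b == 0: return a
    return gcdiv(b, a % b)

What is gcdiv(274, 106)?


gcdiv(274, 106) = gcdiv(106, 62)
gcdiv(106, 62) = gcdiv(62, 44)
gcdiv(62, 44) = gcdiv(44, 18)
gcdiv(44, 18) = gcdiv(18, 8)
gcdiv(18, 8) = gcdiv(8, 2)
gcdiv(8, 2) = gcdiv(2, 0)
gcdiv(2, 0) = 2  (base case)

2


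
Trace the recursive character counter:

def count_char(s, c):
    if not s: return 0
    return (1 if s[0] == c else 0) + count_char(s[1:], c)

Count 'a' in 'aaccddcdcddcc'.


s[0]='a' == 'a' -> 1
s[0]='a' == 'a' -> 1
s[0]='c' != 'a' -> 0
s[0]='c' != 'a' -> 0
s[0]='d' != 'a' -> 0
s[0]='d' != 'a' -> 0
s[0]='c' != 'a' -> 0
s[0]='d' != 'a' -> 0
s[0]='c' != 'a' -> 0
s[0]='d' != 'a' -> 0
s[0]='d' != 'a' -> 0
s[0]='c' != 'a' -> 0
s[0]='c' != 'a' -> 0
Sum: 1 + 1 + 0 + 0 + 0 + 0 + 0 + 0 + 0 + 0 + 0 + 0 + 0 = 2

2


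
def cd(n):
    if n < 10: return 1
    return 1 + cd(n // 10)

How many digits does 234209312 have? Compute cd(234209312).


cd(234209312) = 1 + cd(23420931)
cd(23420931) = 1 + cd(2342093)
cd(2342093) = 1 + cd(234209)
cd(234209) = 1 + cd(23420)
cd(23420) = 1 + cd(2342)
cd(2342) = 1 + cd(234)
cd(234) = 1 + cd(23)
cd(23) = 1 + cd(2)
cd(2) = 1  (base case: 2 < 10)
Unwinding: 1 + 1 + 1 + 1 + 1 + 1 + 1 + 1 + 1 = 9

9


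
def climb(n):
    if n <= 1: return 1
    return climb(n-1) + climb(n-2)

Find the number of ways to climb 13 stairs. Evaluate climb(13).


Building up from base cases:
climb(0) = 1
climb(1) = 1
climb(2) = climb(1) + climb(0) = 1 + 1 = 2
climb(3) = climb(2) + climb(1) = 2 + 1 = 3
climb(4) = climb(3) + climb(2) = 3 + 2 = 5
climb(5) = climb(4) + climb(3) = 5 + 3 = 8
climb(6) = climb(5) + climb(4) = 8 + 5 = 13
climb(7) = climb(6) + climb(5) = 13 + 8 = 21
climb(8) = climb(7) + climb(6) = 21 + 13 = 34
climb(9) = climb(8) + climb(7) = 34 + 21 = 55
climb(10) = climb(9) + climb(8) = 55 + 34 = 89
climb(11) = climb(10) + climb(9) = 89 + 55 = 144
climb(12) = climb(11) + climb(10) = 144 + 89 = 233
climb(13) = climb(12) + climb(11) = 233 + 144 = 377

377


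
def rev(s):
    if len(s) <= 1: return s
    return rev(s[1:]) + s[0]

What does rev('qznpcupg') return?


rev('qznpcupg') = rev('znpcupg') + 'q'
rev('znpcupg') = rev('npcupg') + 'z'
rev('npcupg') = rev('pcupg') + 'n'
rev('pcupg') = rev('cupg') + 'p'
rev('cupg') = rev('upg') + 'c'
rev('upg') = rev('pg') + 'u'
rev('pg') = rev('g') + 'p'
rev('g') = 'g'  (base case)
Concatenating: 'g' + 'p' + 'u' + 'c' + 'p' + 'n' + 'z' + 'q' = 'gpucpnzq'

gpucpnzq


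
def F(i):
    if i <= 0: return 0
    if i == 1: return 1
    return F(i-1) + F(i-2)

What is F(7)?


Computing F(7) bottom-up:
F(0) = 0
F(1) = 1
F(2) = F(1) + F(0) = 1 + 0 = 1
F(3) = F(2) + F(1) = 1 + 1 = 2
F(4) = F(3) + F(2) = 2 + 1 = 3
F(5) = F(4) + F(3) = 3 + 2 = 5
F(6) = F(5) + F(4) = 5 + 3 = 8
F(7) = F(6) + F(5) = 8 + 5 = 13

13


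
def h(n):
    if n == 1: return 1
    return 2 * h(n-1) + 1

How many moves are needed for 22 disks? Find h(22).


h(22) = 2 * h(21) + 1
h(21) = 2 * h(20) + 1
h(20) = 2 * h(19) + 1
h(19) = 2 * h(18) + 1
h(18) = 2 * h(17) + 1
h(17) = 2 * h(16) + 1
h(16) = 2 * h(15) + 1
h(15) = 2 * h(14) + 1
h(14) = 2 * h(13) + 1
h(13) = 2 * h(12) + 1
h(12) = 2 * h(11) + 1
h(11) = 2 * h(10) + 1
h(10) = 2 * h(9) + 1
h(9) = 2 * h(8) + 1
h(8) = 2 * h(7) + 1
h(7) = 2 * h(6) + 1
h(6) = 2 * h(5) + 1
h(5) = 2 * h(4) + 1
h(4) = 2 * h(3) + 1
h(3) = 2 * h(2) + 1
h(2) = 2 * h(1) + 1
h(1) = 1  (base case)
h(2) = 2 * 1 + 1 = 3
h(3) = 2 * 3 + 1 = 7
h(4) = 2 * 7 + 1 = 15
h(5) = 2 * 15 + 1 = 31
h(6) = 2 * 31 + 1 = 63
h(7) = 2 * 63 + 1 = 127
h(8) = 2 * 127 + 1 = 255
h(9) = 2 * 255 + 1 = 511
h(10) = 2 * 511 + 1 = 1023
h(11) = 2 * 1023 + 1 = 2047
h(12) = 2 * 2047 + 1 = 4095
h(13) = 2 * 4095 + 1 = 8191
h(14) = 2 * 8191 + 1 = 16383
h(15) = 2 * 16383 + 1 = 32767
h(16) = 2 * 32767 + 1 = 65535
h(17) = 2 * 65535 + 1 = 131071
h(18) = 2 * 131071 + 1 = 262143
h(19) = 2 * 262143 + 1 = 524287
h(20) = 2 * 524287 + 1 = 1048575
h(21) = 2 * 1048575 + 1 = 2097151
h(22) = 2 * 2097151 + 1 = 4194303

4194303


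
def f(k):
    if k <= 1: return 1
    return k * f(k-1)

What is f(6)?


f(6)
= 6 * f(5)
= 6 * 5 * f(4)
= 6 * 5 * 4 * f(3)
= 6 * 5 * 4 * 3 * f(2)
= 6 * 5 * 4 * 3 * 2 * f(1)
= 6 * 5 * 4 * 3 * 2 * 1
= 720

720


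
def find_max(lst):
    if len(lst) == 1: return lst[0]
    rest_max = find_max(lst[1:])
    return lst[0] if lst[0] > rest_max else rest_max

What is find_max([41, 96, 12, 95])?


find_max([41, 96, 12, 95]): compare 41 with find_max([96, 12, 95])
find_max([96, 12, 95]): compare 96 with find_max([12, 95])
find_max([12, 95]): compare 12 with find_max([95])
find_max([95]) = 95  (base case)
Compare 12 with 95 -> 95
Compare 96 with 95 -> 96
Compare 41 with 96 -> 96

96


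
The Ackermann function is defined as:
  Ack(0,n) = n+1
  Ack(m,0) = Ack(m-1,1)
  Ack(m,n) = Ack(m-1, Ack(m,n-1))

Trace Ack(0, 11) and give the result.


Ack(0, 11) = 12
Result: Ack(0, 11) = 12

12


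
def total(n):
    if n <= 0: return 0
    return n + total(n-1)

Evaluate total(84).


total(84)
= 84 + 83 + 82 + 81 + 80 + 79 + 78 + 77 + 76 + 75 + 74 + 73 + 72 + 71 + 70 + 69 + 68 + 67 + 66 + 65 + 64 + 63 + 62 + 61 + 60 + 59 + 58 + 57 + 56 + 55 + 54 + 53 + 52 + 51 + 50 + 49 + 48 + 47 + 46 + 45 + 44 + 43 + 42 + 41 + 40 + 39 + 38 + 37 + 36 + 35 + 34 + 33 + 32 + 31 + 30 + 29 + 28 + 27 + 26 + 25 + 24 + 23 + 22 + 21 + 20 + 19 + 18 + 17 + 16 + 15 + 14 + 13 + 12 + 11 + 10 + 9 + 8 + 7 + 6 + 5 + 4 + 3 + 2 + 1 + total(0)
= 84 + 83 + 82 + 81 + 80 + 79 + 78 + 77 + 76 + 75 + 74 + 73 + 72 + 71 + 70 + 69 + 68 + 67 + 66 + 65 + 64 + 63 + 62 + 61 + 60 + 59 + 58 + 57 + 56 + 55 + 54 + 53 + 52 + 51 + 50 + 49 + 48 + 47 + 46 + 45 + 44 + 43 + 42 + 41 + 40 + 39 + 38 + 37 + 36 + 35 + 34 + 33 + 32 + 31 + 30 + 29 + 28 + 27 + 26 + 25 + 24 + 23 + 22 + 21 + 20 + 19 + 18 + 17 + 16 + 15 + 14 + 13 + 12 + 11 + 10 + 9 + 8 + 7 + 6 + 5 + 4 + 3 + 2 + 1 + 0
= 3570

3570


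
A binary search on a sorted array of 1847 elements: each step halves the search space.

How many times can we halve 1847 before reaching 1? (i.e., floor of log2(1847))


1847 / 2 = 923
923 / 2 = 461
461 / 2 = 230
230 / 2 = 115
115 / 2 = 57
57 / 2 = 28
28 / 2 = 14
14 / 2 = 7
7 / 2 = 3
3 / 2 = 1
Reached 1 after 10 halvings

10


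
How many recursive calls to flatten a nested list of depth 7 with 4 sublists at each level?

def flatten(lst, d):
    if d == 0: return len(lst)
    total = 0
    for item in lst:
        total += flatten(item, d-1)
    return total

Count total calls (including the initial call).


At depth 0 (root): 1 call
At depth 1: each of 1 parents calls flatten on 4 children = 4 calls
At depth 2: each of 4 parents calls flatten on 4 children = 16 calls
At depth 3: each of 16 parents calls flatten on 4 children = 64 calls
At depth 4: each of 64 parents calls flatten on 4 children = 256 calls
At depth 5: each of 256 parents calls flatten on 4 children = 1024 calls
At depth 6: each of 1024 parents calls flatten on 4 children = 4096 calls
At depth 7: each of 4096 parents calls flatten on 4 children = 16384 calls
Total: 1 + 4 + 16 + 64 + 256 + 1024 + 4096 + 16384 = 21845

21845


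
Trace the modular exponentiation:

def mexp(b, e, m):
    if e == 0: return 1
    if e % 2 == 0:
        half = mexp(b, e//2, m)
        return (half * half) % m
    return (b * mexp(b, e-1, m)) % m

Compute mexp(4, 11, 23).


mexp(4, 11, 23): e is odd, compute mexp(4, 10, 23)
  mexp(4, 10, 23): e is even, compute mexp(4, 5, 23)
    mexp(4, 5, 23): e is odd, compute mexp(4, 4, 23)
      mexp(4, 4, 23): e is even, compute mexp(4, 2, 23)
        mexp(4, 2, 23): e is even, compute mexp(4, 1, 23)
          mexp(4, 1, 23): e is odd, compute mexp(4, 0, 23)
          mexp(4, 0, 23) = 1
          (4 * 1) % 23 = 4
        half=4, (4*4) % 23 = 16
      half=16, (16*16) % 23 = 3
    (4 * 3) % 23 = 12
  half=12, (12*12) % 23 = 6
(4 * 6) % 23 = 1

1


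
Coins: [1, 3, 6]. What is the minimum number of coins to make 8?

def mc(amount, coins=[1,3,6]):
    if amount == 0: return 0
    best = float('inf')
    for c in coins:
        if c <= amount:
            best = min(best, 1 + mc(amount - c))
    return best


Building up with DP:
mc(0) = 0
mc(1) = min(1+mc(0)=1+0=1) = 1
mc(2) = min(1+mc(1)=1+1=2) = 2
mc(3) = min(1+mc(2)=1+2=3, 1+mc(0)=1+0=1) = 1
mc(4) = min(1+mc(3)=1+1=2, 1+mc(1)=1+1=2) = 2
mc(5) = min(1+mc(4)=1+2=3, 1+mc(2)=1+2=3) = 3
mc(6) = min(1+mc(5)=1+3=4, 1+mc(3)=1+1=2, 1+mc(0)=1+0=1) = 1
mc(7) = min(1+mc(6)=1+1=2, 1+mc(4)=1+2=3, 1+mc(1)=1+1=2) = 2
mc(8) = min(1+mc(7)=1+2=3, 1+mc(5)=1+3=4, 1+mc(2)=1+2=3) = 3

3


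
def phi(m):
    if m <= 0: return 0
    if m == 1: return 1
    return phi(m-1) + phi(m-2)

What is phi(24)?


Computing phi(24) bottom-up:
phi(0) = 0
phi(1) = 1
phi(2) = phi(1) + phi(0) = 1 + 0 = 1
phi(3) = phi(2) + phi(1) = 1 + 1 = 2
phi(4) = phi(3) + phi(2) = 2 + 1 = 3
phi(5) = phi(4) + phi(3) = 3 + 2 = 5
phi(6) = phi(5) + phi(4) = 5 + 3 = 8
phi(7) = phi(6) + phi(5) = 8 + 5 = 13
phi(8) = phi(7) + phi(6) = 13 + 8 = 21
phi(9) = phi(8) + phi(7) = 21 + 13 = 34
phi(10) = phi(9) + phi(8) = 34 + 21 = 55
phi(11) = phi(10) + phi(9) = 55 + 34 = 89
phi(12) = phi(11) + phi(10) = 89 + 55 = 144
phi(13) = phi(12) + phi(11) = 144 + 89 = 233
phi(14) = phi(13) + phi(12) = 233 + 144 = 377
phi(15) = phi(14) + phi(13) = 377 + 233 = 610
phi(16) = phi(15) + phi(14) = 610 + 377 = 987
phi(17) = phi(16) + phi(15) = 987 + 610 = 1597
phi(18) = phi(17) + phi(16) = 1597 + 987 = 2584
phi(19) = phi(18) + phi(17) = 2584 + 1597 = 4181
phi(20) = phi(19) + phi(18) = 4181 + 2584 = 6765
phi(21) = phi(20) + phi(19) = 6765 + 4181 = 10946
phi(22) = phi(21) + phi(20) = 10946 + 6765 = 17711
phi(23) = phi(22) + phi(21) = 17711 + 10946 = 28657
phi(24) = phi(23) + phi(22) = 28657 + 17711 = 46368

46368


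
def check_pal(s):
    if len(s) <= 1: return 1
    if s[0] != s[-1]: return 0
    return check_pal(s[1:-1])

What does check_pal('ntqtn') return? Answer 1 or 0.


check_pal('ntqtn'): s[0]='n' == s[-1]='n' -> check check_pal('tqt')
check_pal('tqt'): s[0]='t' == s[-1]='t' -> check check_pal('q')
check_pal('q'): len <= 1 -> return 1  (base case)
Result: 1 (palindrome)

1


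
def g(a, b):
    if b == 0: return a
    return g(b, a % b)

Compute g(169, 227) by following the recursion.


g(169, 227) = g(227, 169)
g(227, 169) = g(169, 58)
g(169, 58) = g(58, 53)
g(58, 53) = g(53, 5)
g(53, 5) = g(5, 3)
g(5, 3) = g(3, 2)
g(3, 2) = g(2, 1)
g(2, 1) = g(1, 0)
g(1, 0) = 1  (base case)

1
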